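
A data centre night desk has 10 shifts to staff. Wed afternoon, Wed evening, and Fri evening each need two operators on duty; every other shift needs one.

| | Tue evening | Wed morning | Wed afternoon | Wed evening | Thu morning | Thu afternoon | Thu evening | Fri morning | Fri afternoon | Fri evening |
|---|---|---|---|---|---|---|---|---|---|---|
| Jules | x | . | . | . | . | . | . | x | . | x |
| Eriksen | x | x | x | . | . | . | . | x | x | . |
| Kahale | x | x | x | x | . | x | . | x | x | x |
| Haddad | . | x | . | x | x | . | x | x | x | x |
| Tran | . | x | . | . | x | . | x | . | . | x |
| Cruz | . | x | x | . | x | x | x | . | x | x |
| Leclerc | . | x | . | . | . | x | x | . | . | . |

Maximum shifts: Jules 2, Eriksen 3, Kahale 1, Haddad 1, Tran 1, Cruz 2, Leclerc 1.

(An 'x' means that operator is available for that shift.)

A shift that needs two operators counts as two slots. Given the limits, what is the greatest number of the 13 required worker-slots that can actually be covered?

11

Total capacity across all operators is 2+3+1+1+1+2+1 = 11, and 13 slots are needed, so at most 11 can be filled.
An assignment achieving 11: Tue evening→Jules, Wed morning→Eriksen, Wed afternoon→Eriksen+Cruz, Wed evening→Kahale+Haddad, Thu morning→Tran, Thu afternoon→Cruz, Thu evening→Leclerc, Fri morning→Jules, Fri afternoon→Eriksen.
Loads: Jules 2/2, Eriksen 3/3, Kahale 1/1, Haddad 1/1, Tran 1/1, Cruz 2/2, Leclerc 1/1.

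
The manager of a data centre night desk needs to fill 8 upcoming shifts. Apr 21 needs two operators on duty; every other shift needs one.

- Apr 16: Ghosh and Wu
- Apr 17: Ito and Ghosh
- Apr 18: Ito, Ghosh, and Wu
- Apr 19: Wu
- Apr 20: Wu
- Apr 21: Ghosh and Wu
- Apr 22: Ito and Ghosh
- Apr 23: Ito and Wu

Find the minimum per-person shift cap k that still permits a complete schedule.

With 3 operators and 9 worker-slots to fill, someone must work at least ⌈9/3⌉ = 3 shifts, so k ≥ 3.
k = 3 works: Apr 16→Ghosh, Apr 17→Ito, Apr 18→Ghosh, Apr 19→Wu, Apr 20→Wu, Apr 21→Ghosh+Wu, Apr 22→Ito, Apr 23→Ito.
Loads: Ito 3, Ghosh 3, Wu 3 — all ≤ 3.

3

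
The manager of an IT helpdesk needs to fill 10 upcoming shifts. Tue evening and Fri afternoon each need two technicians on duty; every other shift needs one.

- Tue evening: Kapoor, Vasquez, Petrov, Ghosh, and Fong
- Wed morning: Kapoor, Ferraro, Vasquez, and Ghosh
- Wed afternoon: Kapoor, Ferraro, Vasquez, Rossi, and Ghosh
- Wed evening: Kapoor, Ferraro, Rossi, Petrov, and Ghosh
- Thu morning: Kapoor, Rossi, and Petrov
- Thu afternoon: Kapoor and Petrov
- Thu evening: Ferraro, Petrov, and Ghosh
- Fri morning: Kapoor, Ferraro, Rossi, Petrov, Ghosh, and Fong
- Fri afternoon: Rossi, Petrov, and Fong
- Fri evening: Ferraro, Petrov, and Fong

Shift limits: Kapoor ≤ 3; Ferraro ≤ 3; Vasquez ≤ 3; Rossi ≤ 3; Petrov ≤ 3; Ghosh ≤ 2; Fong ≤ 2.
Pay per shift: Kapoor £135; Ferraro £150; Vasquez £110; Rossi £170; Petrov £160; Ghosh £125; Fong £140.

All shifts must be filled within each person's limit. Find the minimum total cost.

£1575

Picking the cheapest available technician for each shift independently would cost £1540, but that ignores the shift limits.
An optimal schedule: Tue evening→Vasquez+Kapoor, Wed morning→Vasquez, Wed afternoon→Vasquez, Wed evening→Ghosh, Thu morning→Kapoor, Thu afternoon→Kapoor, Thu evening→Ghosh, Fri morning→Ferraro, Fri afternoon→Fong+Petrov, Fri evening→Fong.
Total: 110 + 135 + 110 + 110 + 125 + 135 + 135 + 125 + 150 + 140 + 160 + 140 = £1575.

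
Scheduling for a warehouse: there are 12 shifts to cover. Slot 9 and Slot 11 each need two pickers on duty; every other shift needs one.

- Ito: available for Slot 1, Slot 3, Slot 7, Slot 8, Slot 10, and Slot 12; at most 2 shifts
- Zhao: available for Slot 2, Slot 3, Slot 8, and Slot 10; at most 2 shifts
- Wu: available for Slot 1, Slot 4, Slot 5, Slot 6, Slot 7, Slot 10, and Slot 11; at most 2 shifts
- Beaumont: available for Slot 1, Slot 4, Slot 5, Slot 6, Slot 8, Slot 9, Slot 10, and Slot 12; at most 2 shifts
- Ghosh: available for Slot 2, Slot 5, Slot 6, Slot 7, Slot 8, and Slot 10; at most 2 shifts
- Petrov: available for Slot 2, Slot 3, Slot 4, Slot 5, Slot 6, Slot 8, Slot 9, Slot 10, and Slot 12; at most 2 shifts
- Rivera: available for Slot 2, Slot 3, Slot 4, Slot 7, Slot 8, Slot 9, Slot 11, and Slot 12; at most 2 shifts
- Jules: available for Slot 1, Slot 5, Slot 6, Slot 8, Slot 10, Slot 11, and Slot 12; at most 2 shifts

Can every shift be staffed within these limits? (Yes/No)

One valid schedule: Slot 1→Ito, Slot 2→Zhao, Slot 3→Ito, Slot 4→Wu, Slot 5→Beaumont, Slot 6→Ghosh, Slot 7→Ghosh, Slot 8→Zhao, Slot 9→Beaumont+Petrov, Slot 10→Jules, Slot 11→Wu+Rivera, Slot 12→Petrov.
Loads: Ito 2/2, Zhao 2/2, Wu 2/2, Beaumont 2/2, Ghosh 2/2, Petrov 2/2, Rivera 1/2, Jules 1/2 — all within limits.

Yes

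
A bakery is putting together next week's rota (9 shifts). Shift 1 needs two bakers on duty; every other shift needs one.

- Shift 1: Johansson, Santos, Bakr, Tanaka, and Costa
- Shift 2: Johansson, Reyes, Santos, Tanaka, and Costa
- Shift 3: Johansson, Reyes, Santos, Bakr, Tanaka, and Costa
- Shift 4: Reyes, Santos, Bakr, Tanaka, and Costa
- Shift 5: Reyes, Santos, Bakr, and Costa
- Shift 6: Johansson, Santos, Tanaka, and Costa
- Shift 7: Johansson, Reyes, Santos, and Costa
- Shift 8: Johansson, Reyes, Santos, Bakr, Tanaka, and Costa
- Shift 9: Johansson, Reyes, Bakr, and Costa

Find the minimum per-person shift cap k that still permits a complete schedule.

2

With 6 bakers and 10 worker-slots to fill, someone must work at least ⌈10/6⌉ = 2 shifts, so k ≥ 2.
k = 2 works: Shift 1→Tanaka+Costa, Shift 2→Santos, Shift 3→Bakr, Shift 4→Santos, Shift 5→Reyes, Shift 6→Johansson, Shift 7→Johansson, Shift 8→Bakr, Shift 9→Reyes.
Loads: Johansson 2, Reyes 2, Santos 2, Bakr 2, Tanaka 1, Costa 1 — all ≤ 2.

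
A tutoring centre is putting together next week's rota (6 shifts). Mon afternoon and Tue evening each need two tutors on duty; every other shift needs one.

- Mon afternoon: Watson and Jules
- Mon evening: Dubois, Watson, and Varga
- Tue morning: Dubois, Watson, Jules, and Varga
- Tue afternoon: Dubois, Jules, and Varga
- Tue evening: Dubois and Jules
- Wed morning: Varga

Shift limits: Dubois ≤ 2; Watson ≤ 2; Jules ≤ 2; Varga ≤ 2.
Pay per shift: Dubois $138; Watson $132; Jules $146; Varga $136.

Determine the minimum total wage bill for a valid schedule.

$1104

Mon afternoon can only be covered by Watson and Jules, so that assignment is forced.
Tue evening can only be covered by Dubois and Jules, so that assignment is forced.
Wed morning can only be covered by Varga, so that assignment is forced.
Picking the cheapest available tutor for each shift independently would cost $1098, but that ignores the shift limits.
An optimal schedule: Mon afternoon→Watson+Jules, Mon evening→Dubois, Tue morning→Watson, Tue afternoon→Varga, Tue evening→Dubois+Jules, Wed morning→Varga.
Total: 132 + 146 + 138 + 132 + 136 + 138 + 146 + 136 = $1104.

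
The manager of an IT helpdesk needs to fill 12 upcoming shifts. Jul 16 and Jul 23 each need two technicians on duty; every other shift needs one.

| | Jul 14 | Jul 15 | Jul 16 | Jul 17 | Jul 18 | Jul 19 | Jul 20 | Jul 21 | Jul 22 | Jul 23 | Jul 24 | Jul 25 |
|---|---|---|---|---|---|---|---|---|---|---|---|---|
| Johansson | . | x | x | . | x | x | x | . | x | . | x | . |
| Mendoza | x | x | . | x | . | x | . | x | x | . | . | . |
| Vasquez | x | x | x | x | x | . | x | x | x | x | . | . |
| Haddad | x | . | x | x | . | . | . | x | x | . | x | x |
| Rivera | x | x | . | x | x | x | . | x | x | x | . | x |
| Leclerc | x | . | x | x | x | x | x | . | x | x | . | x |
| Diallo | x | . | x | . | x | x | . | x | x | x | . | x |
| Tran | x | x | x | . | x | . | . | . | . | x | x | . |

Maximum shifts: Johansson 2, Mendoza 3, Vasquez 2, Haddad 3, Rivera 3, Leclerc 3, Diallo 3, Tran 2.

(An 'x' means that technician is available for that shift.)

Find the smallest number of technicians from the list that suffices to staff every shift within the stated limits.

14 slots to fill and no one can take more than 3, so at least ⌈14/3⌉ = 5 technicians are needed.
Johansson, Mendoza, Haddad, Rivera, and Leclerc alone can cover everything: Jul 14→Mendoza, Jul 15→Mendoza, Jul 16→Haddad+Leclerc, Jul 17→Haddad, Jul 18→Rivera, Jul 19→Rivera, Jul 20→Johansson, Jul 21→Mendoza, Jul 22→Leclerc, Jul 23→Rivera+Leclerc, Jul 24→Johansson, Jul 25→Haddad.

5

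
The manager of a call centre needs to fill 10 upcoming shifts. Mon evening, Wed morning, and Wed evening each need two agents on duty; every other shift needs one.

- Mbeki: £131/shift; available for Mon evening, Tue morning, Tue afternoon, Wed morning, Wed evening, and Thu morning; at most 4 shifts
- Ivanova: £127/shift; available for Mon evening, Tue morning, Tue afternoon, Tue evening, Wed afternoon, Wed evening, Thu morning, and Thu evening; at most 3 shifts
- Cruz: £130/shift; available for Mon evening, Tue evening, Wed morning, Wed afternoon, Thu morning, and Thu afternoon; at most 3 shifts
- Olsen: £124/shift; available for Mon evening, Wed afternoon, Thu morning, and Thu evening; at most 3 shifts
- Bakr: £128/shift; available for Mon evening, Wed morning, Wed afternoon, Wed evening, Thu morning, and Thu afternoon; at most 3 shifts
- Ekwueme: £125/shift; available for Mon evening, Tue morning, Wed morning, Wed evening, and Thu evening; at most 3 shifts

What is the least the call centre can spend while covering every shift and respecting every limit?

Picking the cheapest available agent for each shift independently would cost £1633, but that ignores the shift limits.
An optimal schedule: Mon evening→Bakr+Cruz, Tue morning→Ekwueme, Tue afternoon→Ivanova, Tue evening→Ivanova, Wed morning→Ekwueme+Bakr, Wed afternoon→Olsen, Wed evening→Ekwueme+Ivanova, Thu morning→Olsen, Thu afternoon→Bakr, Thu evening→Olsen.
Total: 128 + 130 + 125 + 127 + 127 + 125 + 128 + 124 + 125 + 127 + 124 + 128 + 124 = £1642.

£1642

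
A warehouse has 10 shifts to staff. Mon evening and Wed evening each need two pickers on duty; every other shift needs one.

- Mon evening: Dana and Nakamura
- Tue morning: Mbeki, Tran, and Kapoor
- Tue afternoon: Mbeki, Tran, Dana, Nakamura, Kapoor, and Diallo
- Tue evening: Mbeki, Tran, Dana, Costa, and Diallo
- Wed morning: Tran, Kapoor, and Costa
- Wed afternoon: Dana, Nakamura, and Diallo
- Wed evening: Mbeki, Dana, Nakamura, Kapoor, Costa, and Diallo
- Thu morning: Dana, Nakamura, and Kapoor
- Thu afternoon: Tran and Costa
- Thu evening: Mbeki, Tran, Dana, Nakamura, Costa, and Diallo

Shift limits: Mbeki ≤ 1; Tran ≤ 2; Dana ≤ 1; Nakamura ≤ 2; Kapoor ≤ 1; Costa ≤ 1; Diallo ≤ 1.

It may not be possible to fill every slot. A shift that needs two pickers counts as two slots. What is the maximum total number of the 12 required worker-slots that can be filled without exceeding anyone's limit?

Total capacity across all pickers is 1+2+1+2+1+1+1 = 9, and 12 slots are needed, so at most 9 can be filled.
An assignment achieving 9: Mon evening→Dana+Nakamura, Tue morning→Mbeki, Tue afternoon→Diallo, Tue evening→Costa, Wed morning→Tran, Wed afternoon→Nakamura, Thu morning→Kapoor, Thu afternoon→Tran.
Loads: Mbeki 1/1, Tran 2/2, Dana 1/1, Nakamura 2/2, Kapoor 1/1, Costa 1/1, Diallo 1/1.

9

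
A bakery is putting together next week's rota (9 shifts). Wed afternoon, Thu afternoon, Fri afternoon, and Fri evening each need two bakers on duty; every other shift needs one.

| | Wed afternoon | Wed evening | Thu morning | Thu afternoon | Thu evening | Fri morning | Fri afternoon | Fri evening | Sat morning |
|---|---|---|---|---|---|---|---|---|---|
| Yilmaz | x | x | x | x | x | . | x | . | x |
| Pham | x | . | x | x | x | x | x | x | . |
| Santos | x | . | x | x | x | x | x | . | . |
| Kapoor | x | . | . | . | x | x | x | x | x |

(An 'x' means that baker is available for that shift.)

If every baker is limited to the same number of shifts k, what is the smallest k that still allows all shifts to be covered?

4

With 4 bakers and 13 worker-slots to fill, someone must work at least ⌈13/4⌉ = 4 shifts, so k ≥ 4.
k = 4 works: Wed afternoon→Santos+Kapoor, Wed evening→Yilmaz, Thu morning→Yilmaz, Thu afternoon→Yilmaz+Pham, Thu evening→Pham, Fri morning→Pham, Fri afternoon→Santos+Kapoor, Fri evening→Pham+Kapoor, Sat morning→Yilmaz.
Loads: Yilmaz 4, Pham 4, Santos 2, Kapoor 3 — all ≤ 4.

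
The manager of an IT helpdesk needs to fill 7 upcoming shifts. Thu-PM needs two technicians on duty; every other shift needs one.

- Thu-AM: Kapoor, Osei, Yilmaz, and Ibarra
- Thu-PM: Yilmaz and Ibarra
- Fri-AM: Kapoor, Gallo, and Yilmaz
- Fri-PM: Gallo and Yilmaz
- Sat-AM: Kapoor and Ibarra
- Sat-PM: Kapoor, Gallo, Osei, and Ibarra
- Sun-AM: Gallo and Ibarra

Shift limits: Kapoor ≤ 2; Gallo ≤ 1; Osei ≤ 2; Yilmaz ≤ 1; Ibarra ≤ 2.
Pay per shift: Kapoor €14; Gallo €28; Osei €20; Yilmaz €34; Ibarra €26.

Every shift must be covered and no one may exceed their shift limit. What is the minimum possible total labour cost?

Thu-PM can only be covered by Yilmaz and Ibarra, so that assignment is forced.
Picking the cheapest available technician for each shift independently would cost €170, but that ignores the shift limits.
An optimal schedule: Thu-AM→Osei, Thu-PM→Yilmaz+Ibarra, Fri-AM→Kapoor, Fri-PM→Gallo, Sat-AM→Kapoor, Sat-PM→Osei, Sun-AM→Ibarra.
Total: 20 + 34 + 26 + 14 + 28 + 14 + 20 + 26 = €182.

€182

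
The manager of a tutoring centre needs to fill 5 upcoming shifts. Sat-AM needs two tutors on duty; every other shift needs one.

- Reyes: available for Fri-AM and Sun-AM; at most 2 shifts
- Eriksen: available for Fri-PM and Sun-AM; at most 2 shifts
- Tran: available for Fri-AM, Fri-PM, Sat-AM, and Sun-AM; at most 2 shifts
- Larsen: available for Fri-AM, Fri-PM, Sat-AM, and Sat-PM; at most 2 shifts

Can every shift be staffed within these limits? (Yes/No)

Yes

Sat-AM can only be covered by Tran and Larsen, so that assignment is forced.
Sat-PM can only be covered by Larsen, so that assignment is forced.
One valid schedule: Fri-AM→Reyes, Fri-PM→Eriksen, Sat-AM→Tran+Larsen, Sat-PM→Larsen, Sun-AM→Reyes.
Loads: Reyes 2/2, Eriksen 1/2, Tran 1/2, Larsen 2/2 — all within limits.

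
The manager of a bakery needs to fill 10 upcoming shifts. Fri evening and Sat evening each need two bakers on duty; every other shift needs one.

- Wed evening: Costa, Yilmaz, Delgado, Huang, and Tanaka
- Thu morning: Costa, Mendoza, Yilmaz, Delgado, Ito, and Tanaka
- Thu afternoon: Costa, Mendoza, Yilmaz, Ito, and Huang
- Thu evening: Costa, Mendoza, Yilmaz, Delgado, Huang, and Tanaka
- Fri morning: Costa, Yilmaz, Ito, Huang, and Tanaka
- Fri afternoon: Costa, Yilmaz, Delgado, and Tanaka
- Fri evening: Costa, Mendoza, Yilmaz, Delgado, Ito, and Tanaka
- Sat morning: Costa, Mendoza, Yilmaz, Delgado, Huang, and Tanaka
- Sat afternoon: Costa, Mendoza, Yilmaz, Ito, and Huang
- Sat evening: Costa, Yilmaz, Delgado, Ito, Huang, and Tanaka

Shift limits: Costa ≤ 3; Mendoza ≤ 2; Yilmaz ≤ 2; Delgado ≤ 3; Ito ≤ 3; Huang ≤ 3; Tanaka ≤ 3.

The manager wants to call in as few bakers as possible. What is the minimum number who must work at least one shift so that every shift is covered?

4

12 slots to fill and no one can take more than 3, so at least ⌈12/3⌉ = 4 bakers are needed.
Costa, Delgado, Ito, and Huang alone can cover everything: Wed evening→Costa, Thu morning→Costa, Thu afternoon→Ito, Thu evening→Delgado, Fri morning→Ito, Fri afternoon→Costa, Fri evening→Delgado+Ito, Sat morning→Huang, Sat afternoon→Huang, Sat evening→Delgado+Huang.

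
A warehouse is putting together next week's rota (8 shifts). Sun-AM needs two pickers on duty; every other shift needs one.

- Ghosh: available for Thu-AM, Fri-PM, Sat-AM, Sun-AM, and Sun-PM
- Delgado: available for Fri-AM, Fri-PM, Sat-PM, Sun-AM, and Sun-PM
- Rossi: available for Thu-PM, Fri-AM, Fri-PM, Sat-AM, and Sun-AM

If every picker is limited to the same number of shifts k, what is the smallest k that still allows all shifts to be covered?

3

With 3 pickers and 9 worker-slots to fill, someone must work at least ⌈9/3⌉ = 3 shifts, so k ≥ 3.
k = 3 works: Thu-AM→Ghosh, Thu-PM→Rossi, Fri-AM→Delgado, Fri-PM→Rossi, Sat-AM→Ghosh, Sat-PM→Delgado, Sun-AM→Delgado+Rossi, Sun-PM→Ghosh.
Loads: Ghosh 3, Delgado 3, Rossi 3 — all ≤ 3.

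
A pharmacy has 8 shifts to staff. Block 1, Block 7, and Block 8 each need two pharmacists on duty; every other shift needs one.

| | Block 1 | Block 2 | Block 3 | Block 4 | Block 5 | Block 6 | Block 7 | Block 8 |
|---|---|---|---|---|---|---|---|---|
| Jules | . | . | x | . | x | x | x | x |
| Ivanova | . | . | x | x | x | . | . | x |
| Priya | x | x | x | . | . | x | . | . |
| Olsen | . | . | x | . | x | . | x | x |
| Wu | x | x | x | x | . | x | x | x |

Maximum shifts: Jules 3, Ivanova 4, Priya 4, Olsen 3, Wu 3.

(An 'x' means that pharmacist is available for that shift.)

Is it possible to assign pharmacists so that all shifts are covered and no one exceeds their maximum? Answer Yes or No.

Yes

Block 1 can only be covered by Priya and Wu, so that assignment is forced.
One valid schedule: Block 1→Priya+Wu, Block 2→Priya, Block 3→Ivanova, Block 4→Ivanova, Block 5→Jules, Block 6→Jules, Block 7→Jules+Olsen, Block 8→Ivanova+Olsen.
Loads: Jules 3/3, Ivanova 3/4, Priya 2/4, Olsen 2/3, Wu 1/3 — all within limits.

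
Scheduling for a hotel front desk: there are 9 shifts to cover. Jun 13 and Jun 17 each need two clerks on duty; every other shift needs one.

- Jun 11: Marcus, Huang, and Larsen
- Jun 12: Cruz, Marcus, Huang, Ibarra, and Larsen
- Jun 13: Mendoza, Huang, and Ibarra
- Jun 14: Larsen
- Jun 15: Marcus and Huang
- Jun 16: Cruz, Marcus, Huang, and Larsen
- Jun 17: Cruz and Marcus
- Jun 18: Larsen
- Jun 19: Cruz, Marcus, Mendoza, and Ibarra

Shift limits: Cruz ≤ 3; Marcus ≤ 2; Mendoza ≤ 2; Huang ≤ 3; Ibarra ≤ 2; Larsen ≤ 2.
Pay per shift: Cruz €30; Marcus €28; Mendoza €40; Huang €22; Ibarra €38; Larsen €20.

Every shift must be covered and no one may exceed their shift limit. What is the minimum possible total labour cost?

Jun 14 can only be covered by Larsen, so that assignment is forced.
Jun 17 can only be covered by Cruz and Marcus, so that assignment is forced.
Jun 18 can only be covered by Larsen, so that assignment is forced.
Picking the cheapest available clerk for each shift independently would cost €268, but that ignores the shift limits.
An optimal schedule: Jun 11→Huang, Jun 12→Cruz, Jun 13→Huang+Ibarra, Jun 14→Larsen, Jun 15→Huang, Jun 16→Marcus, Jun 17→Marcus+Cruz, Jun 18→Larsen, Jun 19→Cruz.
Total: 22 + 30 + 22 + 38 + 20 + 22 + 28 + 28 + 30 + 20 + 30 = €290.

€290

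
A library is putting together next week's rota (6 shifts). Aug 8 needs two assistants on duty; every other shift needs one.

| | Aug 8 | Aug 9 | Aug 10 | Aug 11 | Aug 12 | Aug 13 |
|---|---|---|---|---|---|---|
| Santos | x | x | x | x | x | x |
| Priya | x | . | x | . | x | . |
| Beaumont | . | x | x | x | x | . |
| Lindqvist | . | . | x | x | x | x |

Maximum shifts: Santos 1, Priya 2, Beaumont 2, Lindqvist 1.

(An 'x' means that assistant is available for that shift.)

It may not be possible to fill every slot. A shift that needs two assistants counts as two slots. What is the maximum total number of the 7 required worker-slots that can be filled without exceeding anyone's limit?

Total capacity across all assistants is 1+2+2+1 = 6, and 7 slots are needed, so at most 6 can be filled.
An assignment achieving 6: Aug 8→Santos+Priya, Aug 9→Beaumont, Aug 10→Priya, Aug 11→Beaumont, Aug 13→Lindqvist.
Loads: Santos 1/1, Priya 2/2, Beaumont 2/2, Lindqvist 1/1.

6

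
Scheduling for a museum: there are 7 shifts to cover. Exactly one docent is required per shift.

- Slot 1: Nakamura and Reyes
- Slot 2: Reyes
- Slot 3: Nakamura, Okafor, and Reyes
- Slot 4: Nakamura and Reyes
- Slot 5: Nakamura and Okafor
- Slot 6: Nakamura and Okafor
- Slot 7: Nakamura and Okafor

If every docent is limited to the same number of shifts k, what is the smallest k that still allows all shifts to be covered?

3

With 3 docents and 7 worker-slots to fill, someone must work at least ⌈7/3⌉ = 3 shifts, so k ≥ 3.
k = 3 works: Slot 1→Nakamura, Slot 2→Reyes, Slot 3→Okafor, Slot 4→Nakamura, Slot 5→Nakamura, Slot 6→Okafor, Slot 7→Okafor.
Loads: Nakamura 3, Okafor 3, Reyes 1 — all ≤ 3.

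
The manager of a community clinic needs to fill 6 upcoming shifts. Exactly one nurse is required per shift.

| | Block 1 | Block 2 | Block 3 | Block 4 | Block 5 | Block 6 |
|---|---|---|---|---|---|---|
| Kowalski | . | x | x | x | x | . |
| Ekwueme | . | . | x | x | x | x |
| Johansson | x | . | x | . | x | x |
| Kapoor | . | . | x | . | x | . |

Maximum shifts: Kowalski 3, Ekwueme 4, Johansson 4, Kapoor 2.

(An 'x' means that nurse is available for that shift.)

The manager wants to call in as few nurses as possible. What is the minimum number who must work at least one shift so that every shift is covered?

6 slots to fill and no one can take more than 4, so at least ⌈6/4⌉ = 2 nurses are needed.
Kowalski and Johansson alone can cover everything: Block 1→Johansson, Block 2→Kowalski, Block 3→Kowalski, Block 4→Kowalski, Block 5→Johansson, Block 6→Johansson.

2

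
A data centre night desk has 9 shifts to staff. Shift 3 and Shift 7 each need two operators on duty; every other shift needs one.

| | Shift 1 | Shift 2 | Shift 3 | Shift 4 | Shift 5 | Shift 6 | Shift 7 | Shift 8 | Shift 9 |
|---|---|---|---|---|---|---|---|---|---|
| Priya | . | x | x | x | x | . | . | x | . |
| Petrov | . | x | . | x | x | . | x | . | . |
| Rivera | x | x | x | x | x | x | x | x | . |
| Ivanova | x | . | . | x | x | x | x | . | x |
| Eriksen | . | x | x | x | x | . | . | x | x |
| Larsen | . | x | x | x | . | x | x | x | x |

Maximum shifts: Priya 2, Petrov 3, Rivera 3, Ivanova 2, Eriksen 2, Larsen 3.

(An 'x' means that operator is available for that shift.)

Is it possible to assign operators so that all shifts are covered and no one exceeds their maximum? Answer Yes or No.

Yes

One valid schedule: Shift 1→Rivera, Shift 2→Priya, Shift 3→Rivera+Eriksen, Shift 4→Petrov, Shift 5→Petrov, Shift 6→Rivera, Shift 7→Petrov+Ivanova, Shift 8→Priya, Shift 9→Ivanova.
Loads: Priya 2/2, Petrov 3/3, Rivera 3/3, Ivanova 2/2, Eriksen 1/2, Larsen 0/3 — all within limits.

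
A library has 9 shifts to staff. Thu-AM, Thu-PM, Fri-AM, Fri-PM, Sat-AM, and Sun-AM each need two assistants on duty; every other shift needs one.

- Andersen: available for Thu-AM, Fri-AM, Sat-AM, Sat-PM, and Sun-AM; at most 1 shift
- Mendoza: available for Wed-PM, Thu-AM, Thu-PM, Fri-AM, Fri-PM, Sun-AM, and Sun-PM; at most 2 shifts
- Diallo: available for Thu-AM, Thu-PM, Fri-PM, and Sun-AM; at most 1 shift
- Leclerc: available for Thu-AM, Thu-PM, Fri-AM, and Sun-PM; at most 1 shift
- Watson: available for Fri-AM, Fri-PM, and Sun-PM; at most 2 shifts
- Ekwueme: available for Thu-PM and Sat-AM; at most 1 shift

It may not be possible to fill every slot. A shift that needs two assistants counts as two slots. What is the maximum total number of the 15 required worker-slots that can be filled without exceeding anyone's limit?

Total capacity across all assistants is 1+2+1+1+2+1 = 8, and 15 slots are needed, so at most 8 can be filled.
An assignment achieving 8: Wed-PM→Mendoza, Thu-AM→Leclerc, Fri-AM→Watson, Fri-PM→Mendoza+Diallo, Sat-AM→Ekwueme, Sat-PM→Andersen, Sun-PM→Watson.
Loads: Andersen 1/1, Mendoza 2/2, Diallo 1/1, Leclerc 1/1, Watson 2/2, Ekwueme 1/1.

8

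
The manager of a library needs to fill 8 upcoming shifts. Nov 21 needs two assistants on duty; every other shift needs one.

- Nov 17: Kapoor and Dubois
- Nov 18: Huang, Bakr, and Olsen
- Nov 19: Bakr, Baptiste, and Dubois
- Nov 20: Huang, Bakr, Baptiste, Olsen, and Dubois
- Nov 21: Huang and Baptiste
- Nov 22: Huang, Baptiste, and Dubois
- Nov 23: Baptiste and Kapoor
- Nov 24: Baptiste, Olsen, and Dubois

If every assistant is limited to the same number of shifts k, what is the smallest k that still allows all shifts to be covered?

2

With 6 assistants and 9 worker-slots to fill, someone must work at least ⌈9/6⌉ = 2 shifts, so k ≥ 2.
k = 2 works: Nov 17→Kapoor, Nov 18→Huang, Nov 19→Bakr, Nov 20→Bakr, Nov 21→Huang+Baptiste, Nov 22→Dubois, Nov 23→Baptiste, Nov 24→Olsen.
Loads: Huang 2, Bakr 2, Baptiste 2, Olsen 1, Kapoor 1, Dubois 1 — all ≤ 2.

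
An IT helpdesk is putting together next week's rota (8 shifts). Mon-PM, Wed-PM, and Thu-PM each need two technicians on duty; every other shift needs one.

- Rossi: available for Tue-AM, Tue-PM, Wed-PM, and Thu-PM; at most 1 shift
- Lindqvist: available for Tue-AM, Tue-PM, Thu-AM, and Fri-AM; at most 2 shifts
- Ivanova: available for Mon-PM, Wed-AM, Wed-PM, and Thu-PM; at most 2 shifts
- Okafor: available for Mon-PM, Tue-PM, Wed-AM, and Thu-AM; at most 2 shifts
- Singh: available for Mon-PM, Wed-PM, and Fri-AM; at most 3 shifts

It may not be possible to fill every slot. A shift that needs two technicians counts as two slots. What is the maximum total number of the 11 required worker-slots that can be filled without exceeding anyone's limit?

Total capacity across all technicians is 1+2+2+2+3 = 10, and 11 slots are needed, so at most 10 can be filled.
An assignment achieving 10: Mon-PM→Okafor+Singh, Tue-AM→Rossi, Tue-PM→Lindqvist, Wed-AM→Okafor, Wed-PM→Ivanova+Singh, Thu-AM→Lindqvist, Thu-PM→Ivanova, Fri-AM→Singh.
Loads: Rossi 1/1, Lindqvist 2/2, Ivanova 2/2, Okafor 2/2, Singh 3/3.

10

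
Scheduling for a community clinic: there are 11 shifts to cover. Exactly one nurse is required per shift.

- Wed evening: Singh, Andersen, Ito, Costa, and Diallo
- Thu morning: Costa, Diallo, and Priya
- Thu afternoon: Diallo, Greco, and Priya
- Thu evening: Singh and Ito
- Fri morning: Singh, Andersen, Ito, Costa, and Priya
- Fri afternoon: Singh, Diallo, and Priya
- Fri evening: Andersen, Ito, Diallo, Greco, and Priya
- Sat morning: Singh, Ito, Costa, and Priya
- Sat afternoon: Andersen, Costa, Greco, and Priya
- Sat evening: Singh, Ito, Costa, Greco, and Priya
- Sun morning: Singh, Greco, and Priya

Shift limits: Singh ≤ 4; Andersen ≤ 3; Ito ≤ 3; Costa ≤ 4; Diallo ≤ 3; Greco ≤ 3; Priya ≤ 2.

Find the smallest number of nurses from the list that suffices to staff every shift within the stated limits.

11 slots to fill and no one can take more than 4, so at least ⌈11/4⌉ = 3 nurses are needed.
Singh, Costa, and Diallo alone can cover everything: Wed evening→Diallo, Thu morning→Costa, Thu afternoon→Diallo, Thu evening→Singh, Fri morning→Singh, Fri afternoon→Singh, Fri evening→Diallo, Sat morning→Costa, Sat afternoon→Costa, Sat evening→Costa, Sun morning→Singh.

3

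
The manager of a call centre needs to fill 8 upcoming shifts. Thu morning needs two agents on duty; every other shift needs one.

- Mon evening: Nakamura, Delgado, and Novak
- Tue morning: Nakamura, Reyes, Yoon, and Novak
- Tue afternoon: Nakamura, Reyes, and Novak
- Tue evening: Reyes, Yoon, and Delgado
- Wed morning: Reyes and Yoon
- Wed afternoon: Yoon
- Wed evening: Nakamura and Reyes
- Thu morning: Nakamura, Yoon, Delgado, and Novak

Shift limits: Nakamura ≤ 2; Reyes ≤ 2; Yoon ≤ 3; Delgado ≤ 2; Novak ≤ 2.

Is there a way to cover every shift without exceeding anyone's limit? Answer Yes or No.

Wed afternoon can only be covered by Yoon, so that assignment is forced.
One valid schedule: Mon evening→Nakamura, Tue morning→Yoon, Tue afternoon→Reyes, Tue evening→Yoon, Wed morning→Reyes, Wed afternoon→Yoon, Wed evening→Nakamura, Thu morning→Delgado+Novak.
Loads: Nakamura 2/2, Reyes 2/2, Yoon 3/3, Delgado 1/2, Novak 1/2 — all within limits.

Yes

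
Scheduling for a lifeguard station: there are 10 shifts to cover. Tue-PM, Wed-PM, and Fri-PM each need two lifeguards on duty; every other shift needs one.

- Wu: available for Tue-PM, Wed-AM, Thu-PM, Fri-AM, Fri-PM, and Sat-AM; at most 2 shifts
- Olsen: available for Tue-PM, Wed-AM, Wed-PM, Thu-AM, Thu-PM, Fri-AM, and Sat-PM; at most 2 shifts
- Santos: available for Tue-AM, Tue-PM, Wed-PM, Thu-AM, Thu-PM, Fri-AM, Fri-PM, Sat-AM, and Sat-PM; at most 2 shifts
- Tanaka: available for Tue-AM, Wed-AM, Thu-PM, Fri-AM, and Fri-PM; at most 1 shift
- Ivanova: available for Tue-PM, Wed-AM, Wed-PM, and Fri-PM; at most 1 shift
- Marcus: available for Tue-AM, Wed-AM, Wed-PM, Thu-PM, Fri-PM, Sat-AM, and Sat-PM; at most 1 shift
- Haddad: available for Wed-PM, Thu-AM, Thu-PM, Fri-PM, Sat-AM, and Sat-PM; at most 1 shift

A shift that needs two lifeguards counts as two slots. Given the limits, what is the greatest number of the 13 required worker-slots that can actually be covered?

10

Total capacity across all lifeguards is 2+2+2+1+1+1+1 = 10, and 13 slots are needed, so at most 10 can be filled.
An assignment achieving 10: Tue-AM→Santos, Tue-PM→Wu+Olsen, Wed-AM→Tanaka, Wed-PM→Ivanova+Haddad, Thu-AM→Olsen, Fri-AM→Wu, Sat-AM→Santos, Sat-PM→Marcus.
Loads: Wu 2/2, Olsen 2/2, Santos 2/2, Tanaka 1/1, Ivanova 1/1, Marcus 1/1, Haddad 1/1.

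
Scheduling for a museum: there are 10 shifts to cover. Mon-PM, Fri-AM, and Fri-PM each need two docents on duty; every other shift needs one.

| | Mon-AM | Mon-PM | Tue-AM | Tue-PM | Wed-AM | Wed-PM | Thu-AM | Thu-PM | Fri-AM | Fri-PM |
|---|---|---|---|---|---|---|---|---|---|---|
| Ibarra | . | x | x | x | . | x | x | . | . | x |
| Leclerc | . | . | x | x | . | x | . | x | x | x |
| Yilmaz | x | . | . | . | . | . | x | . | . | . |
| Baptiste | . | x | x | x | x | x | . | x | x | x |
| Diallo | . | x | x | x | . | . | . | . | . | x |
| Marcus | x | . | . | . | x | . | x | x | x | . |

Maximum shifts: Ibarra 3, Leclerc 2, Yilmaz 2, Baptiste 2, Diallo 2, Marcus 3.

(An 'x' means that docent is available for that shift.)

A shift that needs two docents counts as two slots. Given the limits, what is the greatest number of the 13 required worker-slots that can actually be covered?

Total capacity across all docents is 3+2+2+2+2+3 = 14, and 13 slots are needed, so at most 13 can be filled.
An assignment achieving 13: Mon-AM→Yilmaz, Mon-PM→Ibarra+Baptiste, Tue-AM→Ibarra, Tue-PM→Diallo, Wed-AM→Baptiste, Wed-PM→Ibarra, Thu-AM→Yilmaz, Thu-PM→Marcus, Fri-AM→Leclerc+Marcus, Fri-PM→Leclerc+Diallo.
Loads: Ibarra 3/3, Leclerc 2/2, Yilmaz 2/2, Baptiste 2/2, Diallo 2/2, Marcus 2/3.

13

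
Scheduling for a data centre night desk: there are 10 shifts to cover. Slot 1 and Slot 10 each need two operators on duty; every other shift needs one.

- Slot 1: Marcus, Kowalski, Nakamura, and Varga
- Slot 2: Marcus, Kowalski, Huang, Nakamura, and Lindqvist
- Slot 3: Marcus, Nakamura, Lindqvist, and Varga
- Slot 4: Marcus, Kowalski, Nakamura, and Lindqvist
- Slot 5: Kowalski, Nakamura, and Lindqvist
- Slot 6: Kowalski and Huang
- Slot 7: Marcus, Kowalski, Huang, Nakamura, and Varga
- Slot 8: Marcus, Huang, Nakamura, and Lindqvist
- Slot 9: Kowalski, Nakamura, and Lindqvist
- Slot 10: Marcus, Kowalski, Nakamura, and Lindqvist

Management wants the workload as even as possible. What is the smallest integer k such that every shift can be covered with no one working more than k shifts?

With 6 operators and 12 worker-slots to fill, someone must work at least ⌈12/6⌉ = 2 shifts, so k ≥ 2.
k = 2 works: Slot 1→Marcus+Varga, Slot 2→Huang, Slot 3→Marcus, Slot 4→Lindqvist, Slot 5→Kowalski, Slot 6→Kowalski, Slot 7→Varga, Slot 8→Huang, Slot 9→Nakamura, Slot 10→Nakamura+Lindqvist.
Loads: Marcus 2, Kowalski 2, Huang 2, Nakamura 2, Lindqvist 2, Varga 2 — all ≤ 2.

2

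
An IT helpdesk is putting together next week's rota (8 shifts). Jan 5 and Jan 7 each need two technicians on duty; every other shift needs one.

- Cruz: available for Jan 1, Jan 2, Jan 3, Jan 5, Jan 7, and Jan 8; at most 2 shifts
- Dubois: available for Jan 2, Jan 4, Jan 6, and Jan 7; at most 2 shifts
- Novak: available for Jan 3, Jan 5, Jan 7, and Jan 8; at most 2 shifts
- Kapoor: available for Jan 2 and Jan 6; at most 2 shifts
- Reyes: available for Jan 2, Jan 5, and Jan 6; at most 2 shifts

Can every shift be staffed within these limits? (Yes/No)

Total capacity is 10 and 10 slots are needed, so capacity alone doesn't rule it out.
Shifts {Jan 1, Jan 3, Jan 5, Jan 7, Jan 8} need 7 worker-slots in total, but the technicians available for any of those shifts (Cruz, Dubois, Novak, and Reyes) can supply at most 6 among them. So no valid schedule exists.

No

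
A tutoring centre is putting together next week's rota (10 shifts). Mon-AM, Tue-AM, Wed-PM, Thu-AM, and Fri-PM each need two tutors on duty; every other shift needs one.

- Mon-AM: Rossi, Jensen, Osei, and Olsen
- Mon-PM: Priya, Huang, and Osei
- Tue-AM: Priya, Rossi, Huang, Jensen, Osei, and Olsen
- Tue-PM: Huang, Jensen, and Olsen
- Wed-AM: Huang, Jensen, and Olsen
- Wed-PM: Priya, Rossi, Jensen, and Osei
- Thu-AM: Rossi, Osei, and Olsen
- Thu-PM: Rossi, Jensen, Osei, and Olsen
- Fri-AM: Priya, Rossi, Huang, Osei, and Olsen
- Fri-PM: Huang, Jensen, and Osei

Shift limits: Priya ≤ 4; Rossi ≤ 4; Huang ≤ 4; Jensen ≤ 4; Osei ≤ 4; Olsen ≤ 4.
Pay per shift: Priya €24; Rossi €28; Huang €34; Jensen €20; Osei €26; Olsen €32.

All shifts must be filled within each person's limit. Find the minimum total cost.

€364

Picking the cheapest available tutor for each shift independently would cost €342, but that ignores the shift limits.
An optimal schedule: Mon-AM→Osei+Rossi, Mon-PM→Priya, Tue-AM→Priya+Rossi, Tue-PM→Jensen, Wed-AM→Jensen, Wed-PM→Priya+Osei, Thu-AM→Osei+Rossi, Thu-PM→Jensen, Fri-AM→Priya, Fri-PM→Jensen+Osei.
Total: 26 + 28 + 24 + 24 + 28 + 20 + 20 + 24 + 26 + 26 + 28 + 20 + 24 + 20 + 26 = €364.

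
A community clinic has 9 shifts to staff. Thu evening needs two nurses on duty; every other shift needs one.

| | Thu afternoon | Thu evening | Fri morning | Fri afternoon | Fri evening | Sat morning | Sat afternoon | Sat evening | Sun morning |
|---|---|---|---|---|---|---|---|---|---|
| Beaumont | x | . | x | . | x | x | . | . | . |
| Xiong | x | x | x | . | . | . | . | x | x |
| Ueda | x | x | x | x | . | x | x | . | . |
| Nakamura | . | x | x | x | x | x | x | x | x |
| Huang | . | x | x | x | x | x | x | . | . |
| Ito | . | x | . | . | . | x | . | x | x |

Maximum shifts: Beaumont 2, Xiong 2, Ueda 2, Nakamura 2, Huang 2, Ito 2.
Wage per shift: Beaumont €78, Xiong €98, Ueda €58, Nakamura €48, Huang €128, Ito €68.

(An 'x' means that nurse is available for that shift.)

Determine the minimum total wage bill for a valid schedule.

€700

Picking the cheapest available nurse for each shift independently would cost €500, but that ignores the shift limits.
An optimal schedule: Thu afternoon→Ueda, Thu evening→Ito+Xiong, Fri morning→Beaumont, Fri afternoon→Nakamura, Fri evening→Nakamura, Sat morning→Beaumont, Sat afternoon→Ueda, Sat evening→Ito, Sun morning→Xiong.
Total: 58 + 68 + 98 + 78 + 48 + 48 + 78 + 58 + 68 + 98 = €700.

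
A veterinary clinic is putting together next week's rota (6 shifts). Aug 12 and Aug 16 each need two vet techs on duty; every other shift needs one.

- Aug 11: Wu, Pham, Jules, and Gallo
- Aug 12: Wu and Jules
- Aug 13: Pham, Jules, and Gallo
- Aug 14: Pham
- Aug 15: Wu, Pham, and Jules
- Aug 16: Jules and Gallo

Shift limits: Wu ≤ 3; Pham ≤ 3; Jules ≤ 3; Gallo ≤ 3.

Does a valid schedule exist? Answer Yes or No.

Aug 12 can only be covered by Wu and Jules, so that assignment is forced.
Aug 14 can only be covered by Pham, so that assignment is forced.
Aug 16 can only be covered by Jules and Gallo, so that assignment is forced.
One valid schedule: Aug 11→Wu, Aug 12→Wu+Jules, Aug 13→Pham, Aug 14→Pham, Aug 15→Wu, Aug 16→Jules+Gallo.
Loads: Wu 3/3, Pham 2/3, Jules 2/3, Gallo 1/3 — all within limits.

Yes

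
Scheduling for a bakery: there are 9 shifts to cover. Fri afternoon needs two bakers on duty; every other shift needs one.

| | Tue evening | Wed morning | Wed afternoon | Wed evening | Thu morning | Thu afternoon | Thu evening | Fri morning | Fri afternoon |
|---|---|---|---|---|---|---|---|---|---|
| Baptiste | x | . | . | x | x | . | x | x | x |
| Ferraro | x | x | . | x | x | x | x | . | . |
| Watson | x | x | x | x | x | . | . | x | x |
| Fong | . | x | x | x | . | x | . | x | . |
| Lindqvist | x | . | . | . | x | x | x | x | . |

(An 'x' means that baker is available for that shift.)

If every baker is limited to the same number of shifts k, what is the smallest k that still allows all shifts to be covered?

2

With 5 bakers and 10 worker-slots to fill, someone must work at least ⌈10/5⌉ = 2 shifts, so k ≥ 2.
k = 2 works: Tue evening→Lindqvist, Wed morning→Ferraro, Wed afternoon→Watson, Wed evening→Fong, Thu morning→Lindqvist, Thu afternoon→Ferraro, Thu evening→Baptiste, Fri morning→Fong, Fri afternoon→Baptiste+Watson.
Loads: Baptiste 2, Ferraro 2, Watson 2, Fong 2, Lindqvist 2 — all ≤ 2.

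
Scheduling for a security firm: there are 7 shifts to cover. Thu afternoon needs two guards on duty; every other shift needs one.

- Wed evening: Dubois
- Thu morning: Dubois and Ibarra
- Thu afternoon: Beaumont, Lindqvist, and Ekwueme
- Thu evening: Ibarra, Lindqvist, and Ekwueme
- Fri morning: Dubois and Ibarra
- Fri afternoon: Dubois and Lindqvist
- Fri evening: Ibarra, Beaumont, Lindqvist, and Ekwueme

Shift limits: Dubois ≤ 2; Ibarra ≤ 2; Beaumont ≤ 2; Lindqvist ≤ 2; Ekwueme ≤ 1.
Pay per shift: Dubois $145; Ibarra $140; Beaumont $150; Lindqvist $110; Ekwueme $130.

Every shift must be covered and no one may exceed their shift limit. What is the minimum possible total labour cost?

$1070

Wed evening can only be covered by Dubois, so that assignment is forced.
Picking the cheapest available guard for each shift independently would cost $995, but that ignores the shift limits.
An optimal schedule: Wed evening→Dubois, Thu morning→Ibarra, Thu afternoon→Lindqvist+Ekwueme, Thu evening→Lindqvist, Fri morning→Ibarra, Fri afternoon→Dubois, Fri evening→Beaumont.
Total: 145 + 140 + 110 + 130 + 110 + 140 + 145 + 150 = $1070.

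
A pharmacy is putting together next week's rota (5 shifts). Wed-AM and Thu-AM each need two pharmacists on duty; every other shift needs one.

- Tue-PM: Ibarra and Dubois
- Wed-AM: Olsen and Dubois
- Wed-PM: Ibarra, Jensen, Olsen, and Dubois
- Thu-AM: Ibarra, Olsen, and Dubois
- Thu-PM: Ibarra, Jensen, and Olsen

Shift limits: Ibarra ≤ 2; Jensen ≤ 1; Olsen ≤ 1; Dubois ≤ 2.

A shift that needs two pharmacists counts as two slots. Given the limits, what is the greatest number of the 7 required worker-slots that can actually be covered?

Total capacity across all pharmacists is 2+1+1+2 = 6, and 7 slots are needed, so at most 6 can be filled.
An assignment achieving 6: Tue-PM→Ibarra, Wed-AM→Olsen+Dubois, Thu-AM→Ibarra+Dubois, Thu-PM→Jensen.
Loads: Ibarra 2/2, Jensen 1/1, Olsen 1/1, Dubois 2/2.

6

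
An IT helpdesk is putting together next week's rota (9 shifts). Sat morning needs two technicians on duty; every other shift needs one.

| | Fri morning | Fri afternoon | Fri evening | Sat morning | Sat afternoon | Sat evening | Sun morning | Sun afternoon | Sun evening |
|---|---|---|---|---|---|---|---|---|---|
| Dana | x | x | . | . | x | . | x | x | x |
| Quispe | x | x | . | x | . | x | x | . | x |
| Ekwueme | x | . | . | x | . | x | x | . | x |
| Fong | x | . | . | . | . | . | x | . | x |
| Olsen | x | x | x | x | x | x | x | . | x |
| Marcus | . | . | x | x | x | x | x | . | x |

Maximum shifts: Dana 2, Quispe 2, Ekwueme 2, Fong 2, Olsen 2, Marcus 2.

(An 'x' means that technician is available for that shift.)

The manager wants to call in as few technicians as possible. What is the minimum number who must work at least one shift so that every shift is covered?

10 slots to fill and no one can take more than 2, so at least ⌈10/2⌉ = 5 technicians are needed.
Dana, Quispe, Ekwueme, Fong, and Olsen alone can cover everything: Fri morning→Fong, Fri afternoon→Quispe, Fri evening→Olsen, Sat morning→Quispe+Ekwueme, Sat afternoon→Dana, Sat evening→Ekwueme, Sun morning→Fong, Sun afternoon→Dana, Sun evening→Olsen.

5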